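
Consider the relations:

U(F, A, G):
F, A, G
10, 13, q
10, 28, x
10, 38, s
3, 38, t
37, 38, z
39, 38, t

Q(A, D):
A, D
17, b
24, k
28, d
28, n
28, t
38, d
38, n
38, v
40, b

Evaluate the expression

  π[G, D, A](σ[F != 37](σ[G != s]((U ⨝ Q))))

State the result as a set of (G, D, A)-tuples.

{(t, d, 38), (t, n, 38), (t, v, 38), (x, d, 28), (x, n, 28), (x, t, 28)}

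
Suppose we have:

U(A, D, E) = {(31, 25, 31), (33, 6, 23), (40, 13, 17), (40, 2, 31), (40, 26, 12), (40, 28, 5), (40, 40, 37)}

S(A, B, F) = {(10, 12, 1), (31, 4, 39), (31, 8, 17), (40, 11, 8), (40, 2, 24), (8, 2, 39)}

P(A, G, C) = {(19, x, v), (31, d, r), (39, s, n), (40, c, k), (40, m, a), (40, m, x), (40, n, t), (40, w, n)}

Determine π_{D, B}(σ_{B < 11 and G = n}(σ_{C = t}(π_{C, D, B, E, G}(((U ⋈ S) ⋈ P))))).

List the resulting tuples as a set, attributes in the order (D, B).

{(13, 2), (2, 2), (26, 2), (28, 2), (40, 2)}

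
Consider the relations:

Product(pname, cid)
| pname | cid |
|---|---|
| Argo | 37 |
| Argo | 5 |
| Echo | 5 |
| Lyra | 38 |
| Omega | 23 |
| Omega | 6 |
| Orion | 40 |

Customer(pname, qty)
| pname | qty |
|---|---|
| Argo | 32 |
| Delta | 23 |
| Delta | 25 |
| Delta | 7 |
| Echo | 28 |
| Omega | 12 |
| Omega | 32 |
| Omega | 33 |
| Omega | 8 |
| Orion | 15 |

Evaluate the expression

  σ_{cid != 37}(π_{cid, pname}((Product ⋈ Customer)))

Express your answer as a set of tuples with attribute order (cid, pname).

{(23, Omega), (40, Orion), (5, Argo), (5, Echo), (6, Omega)}

Natural join on pname: {(Argo, 37, 32), (Argo, 5, 32), (Echo, 5, 28), (Omega, 23, 12), (Omega, 23, 32), (Omega, 23, 33), (Omega, 23, 8), (Omega, 6, 12), (Omega, 6, 32), (Omega, 6, 33), (Omega, 6, 8), (Orion, 40, 15)}
Keep only column(s) cid, pname (6 duplicate(s) eliminated): {(23, Omega), (37, Argo), (40, Orion), (5, Argo), (5, Echo), (6, Omega)}
Apply σ_{cid != 37}; surviving tuples: {(23, Omega), (40, Orion), (5, Argo), (5, Echo), (6, Omega)}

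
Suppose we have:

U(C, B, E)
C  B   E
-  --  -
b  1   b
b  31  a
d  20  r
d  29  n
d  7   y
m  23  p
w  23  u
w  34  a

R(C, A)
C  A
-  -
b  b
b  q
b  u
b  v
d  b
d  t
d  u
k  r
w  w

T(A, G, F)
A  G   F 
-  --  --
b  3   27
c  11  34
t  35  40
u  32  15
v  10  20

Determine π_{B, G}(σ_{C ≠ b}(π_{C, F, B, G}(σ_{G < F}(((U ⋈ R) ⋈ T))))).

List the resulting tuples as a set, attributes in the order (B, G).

Joining U and R on C yields {(b, 1, b, b), (b, 1, b, q), (b, 1, b, u), (b, 1, b, v), (b, 31, a, b), (b, 31, a, q), (b, 31, a, u), (b, 31, a, v), (d, 20, r, b), (d, 20, r, t), (d, 20, r, u), (d, 29, n, b), (d, 29, n, t), (d, 29, n, u), (d, 7, y, b), (d, 7, y, t), (d, 7, y, u), (w, 23, u, w), (w, 34, a, w)}.
Joining (U ⋈ R) and T on A yields {(b, 1, b, b, 3, 27), (b, 1, b, u, 32, 15), (b, 1, b, v, 10, 20), (b, 31, a, b, 3, 27), (b, 31, a, u, 32, 15), (b, 31, a, v, 10, 20), (d, 20, r, b, 3, 27), (d, 20, r, t, 35, 40), (d, 20, r, u, 32, 15), (d, 29, n, b, 3, 27), (d, 29, n, t, 35, 40), (d, 29, n, u, 32, 15), (d, 7, y, b, 3, 27), (d, 7, y, t, 35, 40), (d, 7, y, u, 32, 15)}.
Selection G < F: {(b, 1, b, b, 3, 27), (b, 1, b, v, 10, 20), (b, 31, a, b, 3, 27), (b, 31, a, v, 10, 20), (d, 20, r, b, 3, 27), (d, 20, r, t, 35, 40), (d, 29, n, b, 3, 27), (d, 29, n, t, 35, 40), (d, 7, y, b, 3, 27), (d, 7, y, t, 35, 40)}
Projecting to C, F, B, G: {(b, 20, 1, 10), (b, 20, 31, 10), (b, 27, 1, 3), (b, 27, 31, 3), (d, 27, 20, 3), (d, 27, 29, 3), (d, 27, 7, 3), (d, 40, 20, 35), (d, 40, 29, 35), (d, 40, 7, 35)}
Selection C ≠ b: {(d, 27, 20, 3), (d, 27, 29, 3), (d, 27, 7, 3), (d, 40, 20, 35), (d, 40, 29, 35), (d, 40, 7, 35)}
Projecting to B, G: {(20, 3), (20, 35), (29, 3), (29, 35), (7, 3), (7, 35)}

{(20, 3), (20, 35), (29, 3), (29, 35), (7, 3), (7, 35)}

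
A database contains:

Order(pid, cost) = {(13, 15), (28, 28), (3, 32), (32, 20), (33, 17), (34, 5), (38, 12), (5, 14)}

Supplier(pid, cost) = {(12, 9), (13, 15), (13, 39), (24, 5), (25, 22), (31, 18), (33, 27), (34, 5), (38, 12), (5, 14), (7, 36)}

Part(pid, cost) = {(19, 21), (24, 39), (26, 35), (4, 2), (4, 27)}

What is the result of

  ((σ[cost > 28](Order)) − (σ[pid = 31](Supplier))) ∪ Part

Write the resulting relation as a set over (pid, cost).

{(19, 21), (24, 39), (26, 35), (3, 32), (4, 2), (4, 27)}

Selection cost > 28: {(3, 32)}
Selection pid = 31: {(31, 18)}
Set difference of the two operands is {(3, 32)}.
Set union of the two operands is {(19, 21), (24, 39), (26, 35), (3, 32), (4, 2), (4, 27)}.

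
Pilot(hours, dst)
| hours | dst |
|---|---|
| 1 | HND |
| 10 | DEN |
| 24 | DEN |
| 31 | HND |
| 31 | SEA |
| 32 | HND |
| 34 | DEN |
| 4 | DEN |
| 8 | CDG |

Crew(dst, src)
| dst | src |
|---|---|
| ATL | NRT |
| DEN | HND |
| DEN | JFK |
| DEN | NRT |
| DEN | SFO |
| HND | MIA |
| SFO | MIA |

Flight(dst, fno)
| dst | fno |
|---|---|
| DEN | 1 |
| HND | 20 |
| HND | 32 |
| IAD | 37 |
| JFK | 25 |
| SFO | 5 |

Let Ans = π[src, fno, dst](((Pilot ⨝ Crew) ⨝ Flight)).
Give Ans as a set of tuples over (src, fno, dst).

{(HND, 1, DEN), (JFK, 1, DEN), (MIA, 20, HND), (MIA, 32, HND), (NRT, 1, DEN), (SFO, 1, DEN)}

Pilot ⋈ Crew (natural join on dst): {(1, HND, MIA), (10, DEN, HND), (10, DEN, JFK), (10, DEN, NRT), (10, DEN, SFO), (24, DEN, HND), (24, DEN, JFK), (24, DEN, NRT), (24, DEN, SFO), (31, HND, MIA), (32, HND, MIA), (34, DEN, HND), (34, DEN, JFK), (34, DEN, NRT), (34, DEN, SFO), (4, DEN, HND), (4, DEN, JFK), (4, DEN, NRT), (4, DEN, SFO)}
(Pilot ⨝ Crew) ⋈ Flight (natural join on dst): {(1, HND, MIA, 20), (1, HND, MIA, 32), (10, DEN, HND, 1), (10, DEN, JFK, 1), (10, DEN, NRT, 1), (10, DEN, SFO, 1), (24, DEN, HND, 1), (24, DEN, JFK, 1), (24, DEN, NRT, 1), (24, DEN, SFO, 1), (31, HND, MIA, 20), (31, HND, MIA, 32), (32, HND, MIA, 20), (32, HND, MIA, 32), (34, DEN, HND, 1), (34, DEN, JFK, 1), (34, DEN, NRT, 1), (34, DEN, SFO, 1), (4, DEN, HND, 1), (4, DEN, JFK, 1), (4, DEN, NRT, 1), (4, DEN, SFO, 1)}
π[src, fno, dst]: project onto (src, fno, dst) (16 duplicate(s) eliminated) → {(HND, 1, DEN), (JFK, 1, DEN), (MIA, 20, HND), (MIA, 32, HND), (NRT, 1, DEN), (SFO, 1, DEN)}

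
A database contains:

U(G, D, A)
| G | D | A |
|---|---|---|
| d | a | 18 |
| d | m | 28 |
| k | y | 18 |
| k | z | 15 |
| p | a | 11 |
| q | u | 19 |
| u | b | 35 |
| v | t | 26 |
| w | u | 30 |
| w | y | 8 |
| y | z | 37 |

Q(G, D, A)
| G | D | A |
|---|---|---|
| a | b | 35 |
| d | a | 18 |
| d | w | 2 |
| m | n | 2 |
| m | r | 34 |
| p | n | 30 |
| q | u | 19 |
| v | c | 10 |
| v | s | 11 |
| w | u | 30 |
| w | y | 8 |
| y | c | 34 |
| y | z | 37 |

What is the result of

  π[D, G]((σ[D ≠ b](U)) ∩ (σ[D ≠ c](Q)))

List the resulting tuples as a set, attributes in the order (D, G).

{(a, d), (u, q), (u, w), (y, w), (z, y)}

Selection D ≠ b: {(d, a, 18), (d, m, 28), (k, y, 18), (k, z, 15), (p, a, 11), (q, u, 19), (v, t, 26), (w, u, 30), (w, y, 8), (y, z, 37)}
Selection D ≠ c: {(a, b, 35), (d, a, 18), (d, w, 2), (m, n, 2), (m, r, 34), (p, n, 30), (q, u, 19), (v, s, 11), (w, u, 30), (w, y, 8), (y, z, 37)}
Intersection: {(d, a, 18), (d, m, 28), (k, y, 18), (k, z, 15), (p, a, 11), (q, u, 19), (v, t, 26), (w, u, 30), (w, y, 8), (y, z, 37)} with {(a, b, 35), (d, a, 18), (d, w, 2), (m, n, 2), (m, r, 34), (p, n, 30), (q, u, 19), (v, s, 11), (w, u, 30), (w, y, 8), (y, z, 37)} → {(d, a, 18), (q, u, 19), (w, u, 30), (w, y, 8), (y, z, 37)}
Projecting to D, G: {(a, d), (u, q), (u, w), (y, w), (z, y)}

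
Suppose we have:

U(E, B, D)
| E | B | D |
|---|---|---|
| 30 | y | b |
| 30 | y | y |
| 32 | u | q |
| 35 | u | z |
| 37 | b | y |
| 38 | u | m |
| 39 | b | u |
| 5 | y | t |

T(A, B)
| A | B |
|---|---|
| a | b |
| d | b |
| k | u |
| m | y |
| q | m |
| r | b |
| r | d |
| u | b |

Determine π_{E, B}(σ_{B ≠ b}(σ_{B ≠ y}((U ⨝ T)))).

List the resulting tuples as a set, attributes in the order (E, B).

U ⋈ T (natural join on B): {(30, y, b, m), (30, y, y, m), (32, u, q, k), (35, u, z, k), (37, b, y, a), (37, b, y, d), (37, b, y, r), (37, b, y, u), (38, u, m, k), (39, b, u, a), (39, b, u, d), (39, b, u, r), (39, b, u, u), (5, y, t, m)}
Filtering on B ≠ y leaves {(32, u, q, k), (35, u, z, k), (37, b, y, a), (37, b, y, d), (37, b, y, r), (37, b, y, u), (38, u, m, k), (39, b, u, a), (39, b, u, d), (39, b, u, r), (39, b, u, u)}.
Filtering on B ≠ b leaves {(32, u, q, k), (35, u, z, k), (38, u, m, k)}.
Keep only column(s) E, B: {(32, u), (35, u), (38, u)}

{(32, u), (35, u), (38, u)}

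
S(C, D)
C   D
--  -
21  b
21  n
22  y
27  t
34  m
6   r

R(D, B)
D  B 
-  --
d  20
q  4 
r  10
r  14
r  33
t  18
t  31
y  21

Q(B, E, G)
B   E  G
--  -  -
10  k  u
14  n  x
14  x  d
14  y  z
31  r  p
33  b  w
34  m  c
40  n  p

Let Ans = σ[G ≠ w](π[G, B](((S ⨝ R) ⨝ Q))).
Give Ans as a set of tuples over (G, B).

Natural join on D: {(22, y, 21), (27, t, 18), (27, t, 31), (6, r, 10), (6, r, 14), (6, r, 33)}
Natural join on B: {(27, t, 31, r, p), (6, r, 10, k, u), (6, r, 14, n, x), (6, r, 14, x, d), (6, r, 14, y, z), (6, r, 33, b, w)}
Keep only column(s) G, B: {(d, 14), (p, 31), (u, 10), (w, 33), (x, 14), (z, 14)}
Filtering on G ≠ w leaves {(d, 14), (p, 31), (u, 10), (x, 14), (z, 14)}.

{(d, 14), (p, 31), (u, 10), (x, 14), (z, 14)}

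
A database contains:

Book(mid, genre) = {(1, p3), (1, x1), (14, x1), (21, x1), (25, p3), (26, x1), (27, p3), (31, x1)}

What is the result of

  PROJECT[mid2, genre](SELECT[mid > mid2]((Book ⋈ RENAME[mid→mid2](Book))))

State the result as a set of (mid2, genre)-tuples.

{(1, p3), (1, x1), (14, x1), (21, x1), (25, p3), (26, x1)}

ρ[mid→mid2]: schema becomes (mid2, genre); tuples unchanged.
Natural join on genre: {(1, p3, 1), (1, p3, 25), (1, p3, 27), (1, x1, 1), (1, x1, 14), (1, x1, 21), (1, x1, 26), (1, x1, 31), (14, x1, 1), (14, x1, 14), (14, x1, 21), (14, x1, 26), (14, x1, 31), (21, x1, 1), (21, x1, 14), (21, x1, 21), (21, x1, 26), (21, x1, 31), (25, p3, 1), (25, p3, 25), (25, p3, 27), (26, x1, 1), (26, x1, 14), (26, x1, 21), (26, x1, 26), (26, x1, 31), (27, p3, 1), (27, p3, 25), (27, p3, 27), (31, x1, 1), (31, x1, 14), (31, x1, 21), (31, x1, 26), (31, x1, 31)}
Selection mid > mid2: {(14, x1, 1), (21, x1, 1), (21, x1, 14), (25, p3, 1), (26, x1, 1), (26, x1, 14), (26, x1, 21), (27, p3, 1), (27, p3, 25), (31, x1, 1), (31, x1, 14), (31, x1, 21), (31, x1, 26)}
π_{mid2, genre} gives {(1, p3), (1, x1), (14, x1), (21, x1), (25, p3), (26, x1)} (7 duplicate(s) eliminated).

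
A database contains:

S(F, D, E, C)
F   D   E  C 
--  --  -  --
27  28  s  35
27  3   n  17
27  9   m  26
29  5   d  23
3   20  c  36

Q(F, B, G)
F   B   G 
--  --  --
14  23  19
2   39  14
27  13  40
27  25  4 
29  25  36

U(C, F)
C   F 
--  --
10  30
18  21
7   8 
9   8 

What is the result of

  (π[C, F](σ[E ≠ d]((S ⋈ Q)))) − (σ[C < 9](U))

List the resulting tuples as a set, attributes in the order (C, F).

Joining S and Q on F yields {(27, 28, s, 35, 13, 40), (27, 28, s, 35, 25, 4), (27, 3, n, 17, 13, 40), (27, 3, n, 17, 25, 4), (27, 9, m, 26, 13, 40), (27, 9, m, 26, 25, 4), (29, 5, d, 23, 25, 36)}.
Filtering on E ≠ d leaves {(27, 28, s, 35, 13, 40), (27, 28, s, 35, 25, 4), (27, 3, n, 17, 13, 40), (27, 3, n, 17, 25, 4), (27, 9, m, 26, 13, 40), (27, 9, m, 26, 25, 4)}.
Projecting to C, F (3 duplicate(s) eliminated): {(17, 27), (26, 27), (35, 27)}
Filtering on C < 9 leaves {(7, 8)}.
Taking the difference: {(17, 27), (26, 27), (35, 27)}

{(17, 27), (26, 27), (35, 27)}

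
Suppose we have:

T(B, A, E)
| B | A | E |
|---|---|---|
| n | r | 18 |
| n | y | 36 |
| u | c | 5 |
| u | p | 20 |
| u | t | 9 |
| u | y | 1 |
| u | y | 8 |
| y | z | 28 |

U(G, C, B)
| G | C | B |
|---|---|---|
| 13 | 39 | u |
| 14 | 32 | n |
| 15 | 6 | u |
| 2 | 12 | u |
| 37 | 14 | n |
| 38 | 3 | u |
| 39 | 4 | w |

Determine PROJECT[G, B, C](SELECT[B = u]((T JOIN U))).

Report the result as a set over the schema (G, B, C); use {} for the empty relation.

T ⋈ U (natural join on B): {(n, r, 18, 14, 32), (n, r, 18, 37, 14), (n, y, 36, 14, 32), (n, y, 36, 37, 14), (u, c, 5, 13, 39), (u, c, 5, 15, 6), (u, c, 5, 2, 12), (u, c, 5, 38, 3), (u, p, 20, 13, 39), (u, p, 20, 15, 6), (u, p, 20, 2, 12), (u, p, 20, 38, 3), (u, t, 9, 13, 39), (u, t, 9, 15, 6), (u, t, 9, 2, 12), (u, t, 9, 38, 3), (u, y, 1, 13, 39), (u, y, 1, 15, 6), (u, y, 1, 2, 12), (u, y, 1, 38, 3), (u, y, 8, 13, 39), (u, y, 8, 15, 6), (u, y, 8, 2, 12), (u, y, 8, 38, 3)}
Selection B = u: {(u, c, 5, 13, 39), (u, c, 5, 15, 6), (u, c, 5, 2, 12), (u, c, 5, 38, 3), (u, p, 20, 13, 39), (u, p, 20, 15, 6), (u, p, 20, 2, 12), (u, p, 20, 38, 3), (u, t, 9, 13, 39), (u, t, 9, 15, 6), (u, t, 9, 2, 12), (u, t, 9, 38, 3), (u, y, 1, 13, 39), (u, y, 1, 15, 6), (u, y, 1, 2, 12), (u, y, 1, 38, 3), (u, y, 8, 13, 39), (u, y, 8, 15, 6), (u, y, 8, 2, 12), (u, y, 8, 38, 3)}
Projecting to G, B, C (16 duplicate(s) eliminated): {(13, u, 39), (15, u, 6), (2, u, 12), (38, u, 3)}

{(13, u, 39), (15, u, 6), (2, u, 12), (38, u, 3)}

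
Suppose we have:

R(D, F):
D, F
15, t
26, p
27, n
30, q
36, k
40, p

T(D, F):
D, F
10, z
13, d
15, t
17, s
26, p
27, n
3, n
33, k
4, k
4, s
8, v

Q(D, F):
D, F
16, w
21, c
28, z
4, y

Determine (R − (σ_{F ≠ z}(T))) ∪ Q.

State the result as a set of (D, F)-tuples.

{(16, w), (21, c), (28, z), (30, q), (36, k), (4, y), (40, p)}

Filtering on F ≠ z leaves {(13, d), (15, t), (17, s), (26, p), (27, n), (3, n), (33, k), (4, k), (4, s), (8, v)}.
Difference: {(15, t), (26, p), (27, n), (30, q), (36, k), (40, p)} with {(13, d), (15, t), (17, s), (26, p), (27, n), (3, n), (33, k), (4, k), (4, s), (8, v)} → {(30, q), (36, k), (40, p)}
Union: {(30, q), (36, k), (40, p)} with {(16, w), (21, c), (28, z), (4, y)} → {(16, w), (21, c), (28, z), (30, q), (36, k), (4, y), (40, p)}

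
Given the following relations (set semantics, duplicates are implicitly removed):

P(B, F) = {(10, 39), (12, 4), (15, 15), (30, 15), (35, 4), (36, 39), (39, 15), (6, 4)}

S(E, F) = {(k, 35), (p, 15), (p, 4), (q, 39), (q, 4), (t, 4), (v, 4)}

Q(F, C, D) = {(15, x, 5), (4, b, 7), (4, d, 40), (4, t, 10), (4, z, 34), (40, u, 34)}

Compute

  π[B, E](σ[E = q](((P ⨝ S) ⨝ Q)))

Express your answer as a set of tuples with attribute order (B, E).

{(12, q), (35, q), (6, q)}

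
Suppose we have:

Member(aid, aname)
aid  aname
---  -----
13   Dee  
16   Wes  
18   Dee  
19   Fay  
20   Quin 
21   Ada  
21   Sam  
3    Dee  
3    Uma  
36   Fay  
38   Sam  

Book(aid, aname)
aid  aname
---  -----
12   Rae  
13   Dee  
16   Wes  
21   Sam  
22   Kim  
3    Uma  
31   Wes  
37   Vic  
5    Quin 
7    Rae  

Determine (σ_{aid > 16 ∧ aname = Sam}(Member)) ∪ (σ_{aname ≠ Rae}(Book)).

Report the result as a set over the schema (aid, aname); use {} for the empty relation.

{(13, Dee), (16, Wes), (21, Sam), (22, Kim), (3, Uma), (31, Wes), (37, Vic), (38, Sam), (5, Quin)}

σ[aid > 16 ∧ aname = Sam]: keep tuples satisfying aid > 16 ∧ aname = Sam → {(21, Sam), (38, Sam)}
σ[aname ≠ Rae]: keep tuples satisfying aname ≠ Rae → {(13, Dee), (16, Wes), (21, Sam), (22, Kim), (3, Uma), (31, Wes), (37, Vic), (5, Quin)}
Taking the union: {(13, Dee), (16, Wes), (21, Sam), (22, Kim), (3, Uma), (31, Wes), (37, Vic), (38, Sam), (5, Quin)}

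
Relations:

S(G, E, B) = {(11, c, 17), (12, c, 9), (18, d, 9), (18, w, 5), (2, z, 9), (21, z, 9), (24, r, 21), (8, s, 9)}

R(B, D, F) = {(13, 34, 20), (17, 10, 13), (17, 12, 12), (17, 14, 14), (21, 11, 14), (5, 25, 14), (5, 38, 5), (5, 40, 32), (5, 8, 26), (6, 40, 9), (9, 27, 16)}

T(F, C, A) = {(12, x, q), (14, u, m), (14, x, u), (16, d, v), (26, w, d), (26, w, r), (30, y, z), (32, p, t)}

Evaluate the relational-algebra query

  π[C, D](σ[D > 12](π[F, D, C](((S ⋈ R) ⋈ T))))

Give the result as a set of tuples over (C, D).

Joining S and R on B yields {(11, c, 17, 10, 13), (11, c, 17, 12, 12), (11, c, 17, 14, 14), (12, c, 9, 27, 16), (18, d, 9, 27, 16), (18, w, 5, 25, 14), (18, w, 5, 38, 5), (18, w, 5, 40, 32), (18, w, 5, 8, 26), (2, z, 9, 27, 16), (21, z, 9, 27, 16), (24, r, 21, 11, 14), (8, s, 9, 27, 16)}.
Joining (S ⋈ R) and T on F yields {(11, c, 17, 12, 12, x, q), (11, c, 17, 14, 14, u, m), (11, c, 17, 14, 14, x, u), (12, c, 9, 27, 16, d, v), (18, d, 9, 27, 16, d, v), (18, w, 5, 25, 14, u, m), (18, w, 5, 25, 14, x, u), (18, w, 5, 40, 32, p, t), (18, w, 5, 8, 26, w, d), (18, w, 5, 8, 26, w, r), (2, z, 9, 27, 16, d, v), (21, z, 9, 27, 16, d, v), (24, r, 21, 11, 14, u, m), (24, r, 21, 11, 14, x, u), (8, s, 9, 27, 16, d, v)}.
π_{F, D, C} gives {(12, 12, x), (14, 11, u), (14, 11, x), (14, 14, u), (14, 14, x), (14, 25, u), (14, 25, x), (16, 27, d), (26, 8, w), (32, 40, p)} (5 duplicate(s) eliminated).
Filtering on D > 12 leaves {(14, 14, u), (14, 14, x), (14, 25, u), (14, 25, x), (16, 27, d), (32, 40, p)}.
π_{C, D} gives {(d, 27), (p, 40), (u, 14), (u, 25), (x, 14), (x, 25)}.

{(d, 27), (p, 40), (u, 14), (u, 25), (x, 14), (x, 25)}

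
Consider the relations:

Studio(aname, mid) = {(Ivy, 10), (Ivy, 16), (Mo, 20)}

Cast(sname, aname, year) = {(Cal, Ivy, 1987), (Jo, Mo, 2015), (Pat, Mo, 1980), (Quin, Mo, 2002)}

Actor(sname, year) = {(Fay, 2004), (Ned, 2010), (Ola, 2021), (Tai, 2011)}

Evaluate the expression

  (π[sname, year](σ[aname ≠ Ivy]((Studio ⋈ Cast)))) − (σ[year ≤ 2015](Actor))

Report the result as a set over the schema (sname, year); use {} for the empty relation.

{(Jo, 2015), (Pat, 1980), (Quin, 2002)}

Joining Studio and Cast on aname yields {(Ivy, 10, Cal, 1987), (Ivy, 16, Cal, 1987), (Mo, 20, Jo, 2015), (Mo, 20, Pat, 1980), (Mo, 20, Quin, 2002)}.
Filtering on aname ≠ Ivy leaves {(Mo, 20, Jo, 2015), (Mo, 20, Pat, 1980), (Mo, 20, Quin, 2002)}.
Keep only column(s) sname, year: {(Jo, 2015), (Pat, 1980), (Quin, 2002)}
Filtering on year ≤ 2015 leaves {(Fay, 2004), (Ned, 2010), (Tai, 2011)}.
Taking the difference: {(Jo, 2015), (Pat, 1980), (Quin, 2002)}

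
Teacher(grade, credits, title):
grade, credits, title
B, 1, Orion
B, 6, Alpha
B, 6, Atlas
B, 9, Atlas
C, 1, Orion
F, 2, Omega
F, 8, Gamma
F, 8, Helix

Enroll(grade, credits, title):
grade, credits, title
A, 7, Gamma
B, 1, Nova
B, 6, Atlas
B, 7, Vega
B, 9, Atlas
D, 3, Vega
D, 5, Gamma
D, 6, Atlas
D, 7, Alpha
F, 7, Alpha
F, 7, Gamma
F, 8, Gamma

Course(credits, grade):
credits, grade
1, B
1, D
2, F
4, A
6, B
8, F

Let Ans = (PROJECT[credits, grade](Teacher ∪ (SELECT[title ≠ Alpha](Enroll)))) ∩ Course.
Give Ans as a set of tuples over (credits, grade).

{(1, B), (2, F), (6, B), (8, F)}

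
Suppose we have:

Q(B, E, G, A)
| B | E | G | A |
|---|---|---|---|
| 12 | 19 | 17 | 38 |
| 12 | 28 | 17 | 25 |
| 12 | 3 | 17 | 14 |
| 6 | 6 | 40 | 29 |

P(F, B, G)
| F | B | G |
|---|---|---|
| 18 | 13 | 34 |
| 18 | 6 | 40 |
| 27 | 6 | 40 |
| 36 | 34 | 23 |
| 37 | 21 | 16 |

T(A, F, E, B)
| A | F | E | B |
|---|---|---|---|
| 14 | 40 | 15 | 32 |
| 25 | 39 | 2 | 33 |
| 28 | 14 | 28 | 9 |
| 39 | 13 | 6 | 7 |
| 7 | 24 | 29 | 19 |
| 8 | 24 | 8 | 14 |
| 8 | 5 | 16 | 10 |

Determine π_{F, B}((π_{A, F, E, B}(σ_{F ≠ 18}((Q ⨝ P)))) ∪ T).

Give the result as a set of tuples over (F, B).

Natural join on B, G: {(6, 6, 40, 29, 18), (6, 6, 40, 29, 27)}
Filtering on F ≠ 18 leaves {(6, 6, 40, 29, 27)}.
π_{A, F, E, B} gives {(29, 27, 6, 6)}.
Set union of the two operands is {(14, 40, 15, 32), (25, 39, 2, 33), (28, 14, 28, 9), (29, 27, 6, 6), (39, 13, 6, 7), (7, 24, 29, 19), (8, 24, 8, 14), (8, 5, 16, 10)}.
π_{F, B} gives {(13, 7), (14, 9), (24, 14), (24, 19), (27, 6), (39, 33), (40, 32), (5, 10)}.

{(13, 7), (14, 9), (24, 14), (24, 19), (27, 6), (39, 33), (40, 32), (5, 10)}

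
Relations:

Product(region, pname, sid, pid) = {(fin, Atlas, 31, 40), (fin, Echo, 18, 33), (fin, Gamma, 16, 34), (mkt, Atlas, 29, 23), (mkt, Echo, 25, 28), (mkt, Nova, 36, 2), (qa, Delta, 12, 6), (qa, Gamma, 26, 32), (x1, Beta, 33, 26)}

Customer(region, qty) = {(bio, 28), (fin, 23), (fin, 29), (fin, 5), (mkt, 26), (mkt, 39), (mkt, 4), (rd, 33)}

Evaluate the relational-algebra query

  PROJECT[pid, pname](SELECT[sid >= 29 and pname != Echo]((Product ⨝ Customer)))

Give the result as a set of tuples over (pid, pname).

{(2, Nova), (23, Atlas), (40, Atlas)}

Natural join on region: {(fin, Atlas, 31, 40, 23), (fin, Atlas, 31, 40, 29), (fin, Atlas, 31, 40, 5), (fin, Echo, 18, 33, 23), (fin, Echo, 18, 33, 29), (fin, Echo, 18, 33, 5), (fin, Gamma, 16, 34, 23), (fin, Gamma, 16, 34, 29), (fin, Gamma, 16, 34, 5), (mkt, Atlas, 29, 23, 26), (mkt, Atlas, 29, 23, 39), (mkt, Atlas, 29, 23, 4), (mkt, Echo, 25, 28, 26), (mkt, Echo, 25, 28, 39), (mkt, Echo, 25, 28, 4), (mkt, Nova, 36, 2, 26), (mkt, Nova, 36, 2, 39), (mkt, Nova, 36, 2, 4)}
Selection sid >= 29 and pname != Echo: {(fin, Atlas, 31, 40, 23), (fin, Atlas, 31, 40, 29), (fin, Atlas, 31, 40, 5), (mkt, Atlas, 29, 23, 26), (mkt, Atlas, 29, 23, 39), (mkt, Atlas, 29, 23, 4), (mkt, Nova, 36, 2, 26), (mkt, Nova, 36, 2, 39), (mkt, Nova, 36, 2, 4)}
Keep only column(s) pid, pname (6 duplicate(s) eliminated): {(2, Nova), (23, Atlas), (40, Atlas)}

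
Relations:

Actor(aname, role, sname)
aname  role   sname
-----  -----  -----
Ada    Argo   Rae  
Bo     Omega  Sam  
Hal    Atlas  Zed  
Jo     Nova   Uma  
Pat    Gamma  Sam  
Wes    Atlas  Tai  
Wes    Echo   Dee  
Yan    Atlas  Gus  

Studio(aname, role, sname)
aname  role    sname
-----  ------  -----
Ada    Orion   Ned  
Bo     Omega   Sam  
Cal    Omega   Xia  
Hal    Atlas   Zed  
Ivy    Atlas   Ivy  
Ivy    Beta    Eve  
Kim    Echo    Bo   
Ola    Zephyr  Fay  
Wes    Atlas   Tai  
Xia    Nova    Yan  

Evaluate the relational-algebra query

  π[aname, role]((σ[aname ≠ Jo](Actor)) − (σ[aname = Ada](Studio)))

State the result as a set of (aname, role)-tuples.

{(Ada, Argo), (Bo, Omega), (Hal, Atlas), (Pat, Gamma), (Wes, Atlas), (Wes, Echo), (Yan, Atlas)}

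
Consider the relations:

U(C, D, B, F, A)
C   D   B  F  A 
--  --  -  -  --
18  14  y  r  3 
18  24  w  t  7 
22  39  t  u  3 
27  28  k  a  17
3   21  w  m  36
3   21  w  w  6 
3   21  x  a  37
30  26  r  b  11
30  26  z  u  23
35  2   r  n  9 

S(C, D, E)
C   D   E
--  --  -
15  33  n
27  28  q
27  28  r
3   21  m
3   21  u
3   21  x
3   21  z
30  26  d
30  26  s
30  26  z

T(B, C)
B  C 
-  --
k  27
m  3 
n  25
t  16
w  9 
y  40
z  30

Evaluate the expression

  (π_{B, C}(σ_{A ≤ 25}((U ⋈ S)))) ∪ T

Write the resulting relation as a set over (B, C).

Joining U and S on C, D yields {(27, 28, k, a, 17, q), (27, 28, k, a, 17, r), (3, 21, w, m, 36, m), (3, 21, w, m, 36, u), (3, 21, w, m, 36, x), (3, 21, w, m, 36, z), (3, 21, w, w, 6, m), (3, 21, w, w, 6, u), (3, 21, w, w, 6, x), (3, 21, w, w, 6, z), (3, 21, x, a, 37, m), (3, 21, x, a, 37, u), (3, 21, x, a, 37, x), (3, 21, x, a, 37, z), (30, 26, r, b, 11, d), (30, 26, r, b, 11, s), (30, 26, r, b, 11, z), (30, 26, z, u, 23, d), (30, 26, z, u, 23, s), (30, 26, z, u, 23, z)}.
Selection A ≤ 25: {(27, 28, k, a, 17, q), (27, 28, k, a, 17, r), (3, 21, w, w, 6, m), (3, 21, w, w, 6, u), (3, 21, w, w, 6, x), (3, 21, w, w, 6, z), (30, 26, r, b, 11, d), (30, 26, r, b, 11, s), (30, 26, r, b, 11, z), (30, 26, z, u, 23, d), (30, 26, z, u, 23, s), (30, 26, z, u, 23, z)}
π[B, C]: project onto (B, C) (8 duplicate(s) eliminated) → {(k, 27), (r, 30), (w, 3), (z, 30)}
Taking the union: {(k, 27), (m, 3), (n, 25), (r, 30), (t, 16), (w, 3), (w, 9), (y, 40), (z, 30)}

{(k, 27), (m, 3), (n, 25), (r, 30), (t, 16), (w, 3), (w, 9), (y, 40), (z, 30)}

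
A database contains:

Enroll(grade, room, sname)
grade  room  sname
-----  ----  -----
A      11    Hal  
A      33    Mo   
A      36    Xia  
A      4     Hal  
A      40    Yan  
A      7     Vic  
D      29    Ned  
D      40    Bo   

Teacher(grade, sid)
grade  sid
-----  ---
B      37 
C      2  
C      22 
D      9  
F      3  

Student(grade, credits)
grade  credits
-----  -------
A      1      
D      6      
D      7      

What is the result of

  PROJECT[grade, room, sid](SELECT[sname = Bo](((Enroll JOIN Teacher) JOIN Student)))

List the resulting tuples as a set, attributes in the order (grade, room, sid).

Natural join on grade: {(D, 29, Ned, 9), (D, 40, Bo, 9)}
Natural join on grade: {(D, 29, Ned, 9, 6), (D, 29, Ned, 9, 7), (D, 40, Bo, 9, 6), (D, 40, Bo, 9, 7)}
Filtering on sname = Bo leaves {(D, 40, Bo, 9, 6), (D, 40, Bo, 9, 7)}.
π[grade, room, sid]: project onto (grade, room, sid) (1 duplicate(s) eliminated) → {(D, 40, 9)}

{(D, 40, 9)}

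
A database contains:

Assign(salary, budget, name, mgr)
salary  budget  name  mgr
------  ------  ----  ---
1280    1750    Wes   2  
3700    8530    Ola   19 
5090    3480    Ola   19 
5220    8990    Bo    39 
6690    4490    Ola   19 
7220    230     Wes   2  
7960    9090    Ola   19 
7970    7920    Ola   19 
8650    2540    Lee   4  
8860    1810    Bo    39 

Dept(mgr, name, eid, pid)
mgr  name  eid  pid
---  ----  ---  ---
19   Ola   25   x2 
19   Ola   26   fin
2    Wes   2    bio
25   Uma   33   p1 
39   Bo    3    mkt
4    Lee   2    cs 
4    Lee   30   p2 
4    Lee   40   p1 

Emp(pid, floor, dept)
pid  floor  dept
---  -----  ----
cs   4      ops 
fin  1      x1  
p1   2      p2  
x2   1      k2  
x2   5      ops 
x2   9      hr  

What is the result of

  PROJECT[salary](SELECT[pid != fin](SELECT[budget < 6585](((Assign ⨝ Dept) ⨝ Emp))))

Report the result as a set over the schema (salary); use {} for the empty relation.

{5090, 6690, 8650}

Joining Assign and Dept on name, mgr yields {(1280, 1750, Wes, 2, 2, bio), (3700, 8530, Ola, 19, 25, x2), (3700, 8530, Ola, 19, 26, fin), (5090, 3480, Ola, 19, 25, x2), (5090, 3480, Ola, 19, 26, fin), (5220, 8990, Bo, 39, 3, mkt), (6690, 4490, Ola, 19, 25, x2), (6690, 4490, Ola, 19, 26, fin), (7220, 230, Wes, 2, 2, bio), (7960, 9090, Ola, 19, 25, x2), (7960, 9090, Ola, 19, 26, fin), (7970, 7920, Ola, 19, 25, x2), (7970, 7920, Ola, 19, 26, fin), (8650, 2540, Lee, 4, 2, cs), (8650, 2540, Lee, 4, 30, p2), (8650, 2540, Lee, 4, 40, p1), (8860, 1810, Bo, 39, 3, mkt)}.
Joining (Assign ⨝ Dept) and Emp on pid yields {(3700, 8530, Ola, 19, 25, x2, 1, k2), (3700, 8530, Ola, 19, 25, x2, 5, ops), (3700, 8530, Ola, 19, 25, x2, 9, hr), (3700, 8530, Ola, 19, 26, fin, 1, x1), (5090, 3480, Ola, 19, 25, x2, 1, k2), (5090, 3480, Ola, 19, 25, x2, 5, ops), (5090, 3480, Ola, 19, 25, x2, 9, hr), (5090, 3480, Ola, 19, 26, fin, 1, x1), (6690, 4490, Ola, 19, 25, x2, 1, k2), (6690, 4490, Ola, 19, 25, x2, 5, ops), (6690, 4490, Ola, 19, 25, x2, 9, hr), (6690, 4490, Ola, 19, 26, fin, 1, x1), (7960, 9090, Ola, 19, 25, x2, 1, k2), (7960, 9090, Ola, 19, 25, x2, 5, ops), (7960, 9090, Ola, 19, 25, x2, 9, hr), (7960, 9090, Ola, 19, 26, fin, 1, x1), (7970, 7920, Ola, 19, 25, x2, 1, k2), (7970, 7920, Ola, 19, 25, x2, 5, ops), (7970, 7920, Ola, 19, 25, x2, 9, hr), (7970, 7920, Ola, 19, 26, fin, 1, x1), (8650, 2540, Lee, 4, 2, cs, 4, ops), (8650, 2540, Lee, 4, 40, p1, 2, p2)}.
Filtering on budget < 6585 leaves {(5090, 3480, Ola, 19, 25, x2, 1, k2), (5090, 3480, Ola, 19, 25, x2, 5, ops), (5090, 3480, Ola, 19, 25, x2, 9, hr), (5090, 3480, Ola, 19, 26, fin, 1, x1), (6690, 4490, Ola, 19, 25, x2, 1, k2), (6690, 4490, Ola, 19, 25, x2, 5, ops), (6690, 4490, Ola, 19, 25, x2, 9, hr), (6690, 4490, Ola, 19, 26, fin, 1, x1), (8650, 2540, Lee, 4, 2, cs, 4, ops), (8650, 2540, Lee, 4, 40, p1, 2, p2)}.
Filtering on pid != fin leaves {(5090, 3480, Ola, 19, 25, x2, 1, k2), (5090, 3480, Ola, 19, 25, x2, 5, ops), (5090, 3480, Ola, 19, 25, x2, 9, hr), (6690, 4490, Ola, 19, 25, x2, 1, k2), (6690, 4490, Ola, 19, 25, x2, 5, ops), (6690, 4490, Ola, 19, 25, x2, 9, hr), (8650, 2540, Lee, 4, 2, cs, 4, ops), (8650, 2540, Lee, 4, 40, p1, 2, p2)}.
Keep only column(s) salary (5 duplicate(s) eliminated): {5090, 6690, 8650}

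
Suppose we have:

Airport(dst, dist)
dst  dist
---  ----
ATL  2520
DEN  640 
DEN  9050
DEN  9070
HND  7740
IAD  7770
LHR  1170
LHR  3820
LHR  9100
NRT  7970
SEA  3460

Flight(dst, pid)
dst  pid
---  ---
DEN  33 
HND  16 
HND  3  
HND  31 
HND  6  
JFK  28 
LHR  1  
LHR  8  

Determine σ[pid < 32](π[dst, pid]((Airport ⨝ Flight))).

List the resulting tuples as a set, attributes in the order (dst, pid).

Natural join on dst: {(DEN, 640, 33), (DEN, 9050, 33), (DEN, 9070, 33), (HND, 7740, 16), (HND, 7740, 3), (HND, 7740, 31), (HND, 7740, 6), (LHR, 1170, 1), (LHR, 1170, 8), (LHR, 3820, 1), (LHR, 3820, 8), (LHR, 9100, 1), (LHR, 9100, 8)}
π_{dst, pid} gives {(DEN, 33), (HND, 16), (HND, 3), (HND, 31), (HND, 6), (LHR, 1), (LHR, 8)} (6 duplicate(s) eliminated).
Selection pid < 32: {(HND, 16), (HND, 3), (HND, 31), (HND, 6), (LHR, 1), (LHR, 8)}

{(HND, 16), (HND, 3), (HND, 31), (HND, 6), (LHR, 1), (LHR, 8)}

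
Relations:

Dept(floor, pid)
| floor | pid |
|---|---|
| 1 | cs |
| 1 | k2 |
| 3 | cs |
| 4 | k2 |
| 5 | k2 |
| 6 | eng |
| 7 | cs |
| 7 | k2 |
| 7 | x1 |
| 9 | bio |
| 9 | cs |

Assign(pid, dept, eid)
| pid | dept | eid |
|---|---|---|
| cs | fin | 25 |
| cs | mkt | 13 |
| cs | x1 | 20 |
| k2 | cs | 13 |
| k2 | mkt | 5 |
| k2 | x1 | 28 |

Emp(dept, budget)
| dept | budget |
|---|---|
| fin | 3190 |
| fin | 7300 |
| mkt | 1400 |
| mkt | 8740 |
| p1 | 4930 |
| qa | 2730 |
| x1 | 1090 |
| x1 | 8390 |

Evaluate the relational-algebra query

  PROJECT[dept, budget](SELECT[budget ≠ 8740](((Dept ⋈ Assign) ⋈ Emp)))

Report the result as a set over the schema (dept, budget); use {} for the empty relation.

{(fin, 3190), (fin, 7300), (mkt, 1400), (x1, 1090), (x1, 8390)}

Natural join on pid: {(1, cs, fin, 25), (1, cs, mkt, 13), (1, cs, x1, 20), (1, k2, cs, 13), (1, k2, mkt, 5), (1, k2, x1, 28), (3, cs, fin, 25), (3, cs, mkt, 13), (3, cs, x1, 20), (4, k2, cs, 13), (4, k2, mkt, 5), (4, k2, x1, 28), (5, k2, cs, 13), (5, k2, mkt, 5), (5, k2, x1, 28), (7, cs, fin, 25), (7, cs, mkt, 13), (7, cs, x1, 20), (7, k2, cs, 13), (7, k2, mkt, 5), (7, k2, x1, 28), (9, cs, fin, 25), (9, cs, mkt, 13), (9, cs, x1, 20)}
Natural join on dept: {(1, cs, fin, 25, 3190), (1, cs, fin, 25, 7300), (1, cs, mkt, 13, 1400), (1, cs, mkt, 13, 8740), (1, cs, x1, 20, 1090), (1, cs, x1, 20, 8390), (1, k2, mkt, 5, 1400), (1, k2, mkt, 5, 8740), (1, k2, x1, 28, 1090), (1, k2, x1, 28, 8390), (3, cs, fin, 25, 3190), (3, cs, fin, 25, 7300), (3, cs, mkt, 13, 1400), (3, cs, mkt, 13, 8740), (3, cs, x1, 20, 1090), (3, cs, x1, 20, 8390), (4, k2, mkt, 5, 1400), (4, k2, mkt, 5, 8740), (4, k2, x1, 28, 1090), (4, k2, x1, 28, 8390), (5, k2, mkt, 5, 1400), (5, k2, mkt, 5, 8740), (5, k2, x1, 28, 1090), (5, k2, x1, 28, 8390), (7, cs, fin, 25, 3190), (7, cs, fin, 25, 7300), (7, cs, mkt, 13, 1400), (7, cs, mkt, 13, 8740), (7, cs, x1, 20, 1090), (7, cs, x1, 20, 8390), (7, k2, mkt, 5, 1400), (7, k2, mkt, 5, 8740), (7, k2, x1, 28, 1090), (7, k2, x1, 28, 8390), (9, cs, fin, 25, 3190), (9, cs, fin, 25, 7300), (9, cs, mkt, 13, 1400), (9, cs, mkt, 13, 8740), (9, cs, x1, 20, 1090), (9, cs, x1, 20, 8390)}
Selection budget ≠ 8740: {(1, cs, fin, 25, 3190), (1, cs, fin, 25, 7300), (1, cs, mkt, 13, 1400), (1, cs, x1, 20, 1090), (1, cs, x1, 20, 8390), (1, k2, mkt, 5, 1400), (1, k2, x1, 28, 1090), (1, k2, x1, 28, 8390), (3, cs, fin, 25, 3190), (3, cs, fin, 25, 7300), (3, cs, mkt, 13, 1400), (3, cs, x1, 20, 1090), (3, cs, x1, 20, 8390), (4, k2, mkt, 5, 1400), (4, k2, x1, 28, 1090), (4, k2, x1, 28, 8390), (5, k2, mkt, 5, 1400), (5, k2, x1, 28, 1090), (5, k2, x1, 28, 8390), (7, cs, fin, 25, 3190), (7, cs, fin, 25, 7300), (7, cs, mkt, 13, 1400), (7, cs, x1, 20, 1090), (7, cs, x1, 20, 8390), (7, k2, mkt, 5, 1400), (7, k2, x1, 28, 1090), (7, k2, x1, 28, 8390), (9, cs, fin, 25, 3190), (9, cs, fin, 25, 7300), (9, cs, mkt, 13, 1400), (9, cs, x1, 20, 1090), (9, cs, x1, 20, 8390)}
π[dept, budget]: project onto (dept, budget) (27 duplicate(s) eliminated) → {(fin, 3190), (fin, 7300), (mkt, 1400), (x1, 1090), (x1, 8390)}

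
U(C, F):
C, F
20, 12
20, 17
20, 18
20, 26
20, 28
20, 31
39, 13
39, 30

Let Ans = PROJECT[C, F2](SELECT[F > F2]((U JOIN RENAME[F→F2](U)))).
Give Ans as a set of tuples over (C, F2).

ρ[F→F2]: schema becomes (C, F2); tuples unchanged.
Natural join on C: {(20, 12, 12), (20, 12, 17), (20, 12, 18), (20, 12, 26), (20, 12, 28), (20, 12, 31), (20, 17, 12), (20, 17, 17), (20, 17, 18), (20, 17, 26), (20, 17, 28), (20, 17, 31), (20, 18, 12), (20, 18, 17), (20, 18, 18), (20, 18, 26), (20, 18, 28), (20, 18, 31), (20, 26, 12), (20, 26, 17), (20, 26, 18), (20, 26, 26), (20, 26, 28), (20, 26, 31), (20, 28, 12), (20, 28, 17), (20, 28, 18), (20, 28, 26), (20, 28, 28), (20, 28, 31), (20, 31, 12), (20, 31, 17), (20, 31, 18), (20, 31, 26), (20, 31, 28), (20, 31, 31), (39, 13, 13), (39, 13, 30), (39, 30, 13), (39, 30, 30)}
σ[F > F2]: keep tuples satisfying F > F2 → {(20, 17, 12), (20, 18, 12), (20, 18, 17), (20, 26, 12), (20, 26, 17), (20, 26, 18), (20, 28, 12), (20, 28, 17), (20, 28, 18), (20, 28, 26), (20, 31, 12), (20, 31, 17), (20, 31, 18), (20, 31, 26), (20, 31, 28), (39, 30, 13)}
π[C, F2]: project onto (C, F2) (10 duplicate(s) eliminated) → {(20, 12), (20, 17), (20, 18), (20, 26), (20, 28), (39, 13)}

{(20, 12), (20, 17), (20, 18), (20, 26), (20, 28), (39, 13)}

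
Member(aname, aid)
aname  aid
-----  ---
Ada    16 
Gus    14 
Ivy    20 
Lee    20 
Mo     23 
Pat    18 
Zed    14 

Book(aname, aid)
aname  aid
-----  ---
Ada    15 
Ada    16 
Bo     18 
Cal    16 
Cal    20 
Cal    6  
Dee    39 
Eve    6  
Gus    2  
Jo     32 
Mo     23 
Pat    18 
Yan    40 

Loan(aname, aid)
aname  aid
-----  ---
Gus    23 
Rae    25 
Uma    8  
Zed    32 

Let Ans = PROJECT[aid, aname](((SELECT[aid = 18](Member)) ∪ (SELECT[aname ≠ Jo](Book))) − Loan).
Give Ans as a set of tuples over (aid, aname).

{(15, Ada), (16, Ada), (16, Cal), (18, Bo), (18, Pat), (2, Gus), (20, Cal), (23, Mo), (39, Dee), (40, Yan), (6, Cal), (6, Eve)}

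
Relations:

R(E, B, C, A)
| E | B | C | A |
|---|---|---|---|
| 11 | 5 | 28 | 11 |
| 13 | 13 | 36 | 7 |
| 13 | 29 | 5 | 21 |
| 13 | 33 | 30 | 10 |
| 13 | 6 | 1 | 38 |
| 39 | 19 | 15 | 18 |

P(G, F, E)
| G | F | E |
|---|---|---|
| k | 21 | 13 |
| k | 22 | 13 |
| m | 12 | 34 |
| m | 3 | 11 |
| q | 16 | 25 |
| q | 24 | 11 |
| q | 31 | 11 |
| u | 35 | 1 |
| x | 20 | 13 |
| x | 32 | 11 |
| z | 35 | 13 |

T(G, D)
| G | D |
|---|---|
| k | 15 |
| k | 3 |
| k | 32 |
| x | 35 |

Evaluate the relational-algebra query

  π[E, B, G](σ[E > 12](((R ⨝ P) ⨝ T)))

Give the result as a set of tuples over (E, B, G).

{(13, 13, k), (13, 13, x), (13, 29, k), (13, 29, x), (13, 33, k), (13, 33, x), (13, 6, k), (13, 6, x)}

R ⋈ P (natural join on E): {(11, 5, 28, 11, m, 3), (11, 5, 28, 11, q, 24), (11, 5, 28, 11, q, 31), (11, 5, 28, 11, x, 32), (13, 13, 36, 7, k, 21), (13, 13, 36, 7, k, 22), (13, 13, 36, 7, x, 20), (13, 13, 36, 7, z, 35), (13, 29, 5, 21, k, 21), (13, 29, 5, 21, k, 22), (13, 29, 5, 21, x, 20), (13, 29, 5, 21, z, 35), (13, 33, 30, 10, k, 21), (13, 33, 30, 10, k, 22), (13, 33, 30, 10, x, 20), (13, 33, 30, 10, z, 35), (13, 6, 1, 38, k, 21), (13, 6, 1, 38, k, 22), (13, 6, 1, 38, x, 20), (13, 6, 1, 38, z, 35)}
(R ⨝ P) ⋈ T (natural join on G): {(11, 5, 28, 11, x, 32, 35), (13, 13, 36, 7, k, 21, 15), (13, 13, 36, 7, k, 21, 3), (13, 13, 36, 7, k, 21, 32), (13, 13, 36, 7, k, 22, 15), (13, 13, 36, 7, k, 22, 3), (13, 13, 36, 7, k, 22, 32), (13, 13, 36, 7, x, 20, 35), (13, 29, 5, 21, k, 21, 15), (13, 29, 5, 21, k, 21, 3), (13, 29, 5, 21, k, 21, 32), (13, 29, 5, 21, k, 22, 15), (13, 29, 5, 21, k, 22, 3), (13, 29, 5, 21, k, 22, 32), (13, 29, 5, 21, x, 20, 35), (13, 33, 30, 10, k, 21, 15), (13, 33, 30, 10, k, 21, 3), (13, 33, 30, 10, k, 21, 32), (13, 33, 30, 10, k, 22, 15), (13, 33, 30, 10, k, 22, 3), (13, 33, 30, 10, k, 22, 32), (13, 33, 30, 10, x, 20, 35), (13, 6, 1, 38, k, 21, 15), (13, 6, 1, 38, k, 21, 3), (13, 6, 1, 38, k, 21, 32), (13, 6, 1, 38, k, 22, 15), (13, 6, 1, 38, k, 22, 3), (13, 6, 1, 38, k, 22, 32), (13, 6, 1, 38, x, 20, 35)}
Apply σ_{E > 12}; surviving tuples: {(13, 13, 36, 7, k, 21, 15), (13, 13, 36, 7, k, 21, 3), (13, 13, 36, 7, k, 21, 32), (13, 13, 36, 7, k, 22, 15), (13, 13, 36, 7, k, 22, 3), (13, 13, 36, 7, k, 22, 32), (13, 13, 36, 7, x, 20, 35), (13, 29, 5, 21, k, 21, 15), (13, 29, 5, 21, k, 21, 3), (13, 29, 5, 21, k, 21, 32), (13, 29, 5, 21, k, 22, 15), (13, 29, 5, 21, k, 22, 3), (13, 29, 5, 21, k, 22, 32), (13, 29, 5, 21, x, 20, 35), (13, 33, 30, 10, k, 21, 15), (13, 33, 30, 10, k, 21, 3), (13, 33, 30, 10, k, 21, 32), (13, 33, 30, 10, k, 22, 15), (13, 33, 30, 10, k, 22, 3), (13, 33, 30, 10, k, 22, 32), (13, 33, 30, 10, x, 20, 35), (13, 6, 1, 38, k, 21, 15), (13, 6, 1, 38, k, 21, 3), (13, 6, 1, 38, k, 21, 32), (13, 6, 1, 38, k, 22, 15), (13, 6, 1, 38, k, 22, 3), (13, 6, 1, 38, k, 22, 32), (13, 6, 1, 38, x, 20, 35)}
Keep only column(s) E, B, G (20 duplicate(s) eliminated): {(13, 13, k), (13, 13, x), (13, 29, k), (13, 29, x), (13, 33, k), (13, 33, x), (13, 6, k), (13, 6, x)}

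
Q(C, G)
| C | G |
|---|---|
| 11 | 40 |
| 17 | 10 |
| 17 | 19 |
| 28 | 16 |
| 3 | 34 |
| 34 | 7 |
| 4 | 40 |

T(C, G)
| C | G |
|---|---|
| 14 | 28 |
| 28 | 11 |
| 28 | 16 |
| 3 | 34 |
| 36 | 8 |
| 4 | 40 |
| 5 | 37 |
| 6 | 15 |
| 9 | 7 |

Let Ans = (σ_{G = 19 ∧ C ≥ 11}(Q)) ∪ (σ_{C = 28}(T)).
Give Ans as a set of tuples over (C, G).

{(17, 19), (28, 11), (28, 16)}

Selection G = 19 ∧ C ≥ 11: {(17, 19)}
Selection C = 28: {(28, 11), (28, 16)}
Union: {(17, 19)} with {(28, 11), (28, 16)} → {(17, 19), (28, 11), (28, 16)}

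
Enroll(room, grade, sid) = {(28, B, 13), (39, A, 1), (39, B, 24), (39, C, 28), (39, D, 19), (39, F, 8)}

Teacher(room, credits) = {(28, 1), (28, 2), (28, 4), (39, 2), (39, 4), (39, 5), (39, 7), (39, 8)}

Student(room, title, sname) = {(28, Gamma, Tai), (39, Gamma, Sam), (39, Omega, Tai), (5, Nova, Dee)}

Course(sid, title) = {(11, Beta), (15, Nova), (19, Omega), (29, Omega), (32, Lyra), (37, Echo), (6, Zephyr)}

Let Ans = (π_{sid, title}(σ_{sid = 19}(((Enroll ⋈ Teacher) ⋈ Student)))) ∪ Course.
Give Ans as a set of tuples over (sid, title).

{(11, Beta), (15, Nova), (19, Gamma), (19, Omega), (29, Omega), (32, Lyra), (37, Echo), (6, Zephyr)}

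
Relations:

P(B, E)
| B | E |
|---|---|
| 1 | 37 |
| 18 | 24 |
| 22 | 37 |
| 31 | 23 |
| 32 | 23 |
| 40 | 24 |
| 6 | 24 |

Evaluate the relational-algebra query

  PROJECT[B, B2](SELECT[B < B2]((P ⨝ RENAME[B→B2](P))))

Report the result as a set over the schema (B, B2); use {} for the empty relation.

ρ[B→B2]: schema becomes (B2, E); tuples unchanged.
Joining P and RENAME[B→B2](P) on E yields {(1, 37, 1), (1, 37, 22), (18, 24, 18), (18, 24, 40), (18, 24, 6), (22, 37, 1), (22, 37, 22), (31, 23, 31), (31, 23, 32), (32, 23, 31), (32, 23, 32), (40, 24, 18), (40, 24, 40), (40, 24, 6), (6, 24, 18), (6, 24, 40), (6, 24, 6)}.
Selection B < B2: {(1, 37, 22), (18, 24, 40), (31, 23, 32), (6, 24, 18), (6, 24, 40)}
π_{B, B2} gives {(1, 22), (18, 40), (31, 32), (6, 18), (6, 40)}.

{(1, 22), (18, 40), (31, 32), (6, 18), (6, 40)}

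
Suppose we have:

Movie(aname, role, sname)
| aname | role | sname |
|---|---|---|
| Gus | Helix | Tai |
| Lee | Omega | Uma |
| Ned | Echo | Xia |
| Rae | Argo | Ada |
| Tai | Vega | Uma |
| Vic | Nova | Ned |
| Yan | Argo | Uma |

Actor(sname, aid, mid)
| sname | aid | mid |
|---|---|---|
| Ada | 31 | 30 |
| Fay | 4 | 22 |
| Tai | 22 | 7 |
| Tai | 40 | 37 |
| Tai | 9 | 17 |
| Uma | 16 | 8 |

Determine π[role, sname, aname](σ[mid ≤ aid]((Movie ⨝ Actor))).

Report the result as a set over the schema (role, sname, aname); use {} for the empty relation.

{(Argo, Ada, Rae), (Argo, Uma, Yan), (Helix, Tai, Gus), (Omega, Uma, Lee), (Vega, Uma, Tai)}

Natural join on sname: {(Gus, Helix, Tai, 22, 7), (Gus, Helix, Tai, 40, 37), (Gus, Helix, Tai, 9, 17), (Lee, Omega, Uma, 16, 8), (Rae, Argo, Ada, 31, 30), (Tai, Vega, Uma, 16, 8), (Yan, Argo, Uma, 16, 8)}
Selection mid ≤ aid: {(Gus, Helix, Tai, 22, 7), (Gus, Helix, Tai, 40, 37), (Lee, Omega, Uma, 16, 8), (Rae, Argo, Ada, 31, 30), (Tai, Vega, Uma, 16, 8), (Yan, Argo, Uma, 16, 8)}
Projecting to role, sname, aname (1 duplicate(s) eliminated): {(Argo, Ada, Rae), (Argo, Uma, Yan), (Helix, Tai, Gus), (Omega, Uma, Lee), (Vega, Uma, Tai)}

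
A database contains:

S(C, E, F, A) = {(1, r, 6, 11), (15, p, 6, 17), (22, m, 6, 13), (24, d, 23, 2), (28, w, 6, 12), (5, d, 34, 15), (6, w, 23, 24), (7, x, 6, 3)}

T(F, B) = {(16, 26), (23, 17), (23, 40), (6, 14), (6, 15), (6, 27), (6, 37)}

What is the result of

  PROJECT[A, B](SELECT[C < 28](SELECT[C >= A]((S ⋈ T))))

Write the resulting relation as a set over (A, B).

{(13, 14), (13, 15), (13, 27), (13, 37), (2, 17), (2, 40), (3, 14), (3, 15), (3, 27), (3, 37)}

S ⋈ T (natural join on F): {(1, r, 6, 11, 14), (1, r, 6, 11, 15), (1, r, 6, 11, 27), (1, r, 6, 11, 37), (15, p, 6, 17, 14), (15, p, 6, 17, 15), (15, p, 6, 17, 27), (15, p, 6, 17, 37), (22, m, 6, 13, 14), (22, m, 6, 13, 15), (22, m, 6, 13, 27), (22, m, 6, 13, 37), (24, d, 23, 2, 17), (24, d, 23, 2, 40), (28, w, 6, 12, 14), (28, w, 6, 12, 15), (28, w, 6, 12, 27), (28, w, 6, 12, 37), (6, w, 23, 24, 17), (6, w, 23, 24, 40), (7, x, 6, 3, 14), (7, x, 6, 3, 15), (7, x, 6, 3, 27), (7, x, 6, 3, 37)}
Apply σ_{C >= A}; surviving tuples: {(22, m, 6, 13, 14), (22, m, 6, 13, 15), (22, m, 6, 13, 27), (22, m, 6, 13, 37), (24, d, 23, 2, 17), (24, d, 23, 2, 40), (28, w, 6, 12, 14), (28, w, 6, 12, 15), (28, w, 6, 12, 27), (28, w, 6, 12, 37), (7, x, 6, 3, 14), (7, x, 6, 3, 15), (7, x, 6, 3, 27), (7, x, 6, 3, 37)}
Apply σ_{C < 28}; surviving tuples: {(22, m, 6, 13, 14), (22, m, 6, 13, 15), (22, m, 6, 13, 27), (22, m, 6, 13, 37), (24, d, 23, 2, 17), (24, d, 23, 2, 40), (7, x, 6, 3, 14), (7, x, 6, 3, 15), (7, x, 6, 3, 27), (7, x, 6, 3, 37)}
π_{A, B} gives {(13, 14), (13, 15), (13, 27), (13, 37), (2, 17), (2, 40), (3, 14), (3, 15), (3, 27), (3, 37)}.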